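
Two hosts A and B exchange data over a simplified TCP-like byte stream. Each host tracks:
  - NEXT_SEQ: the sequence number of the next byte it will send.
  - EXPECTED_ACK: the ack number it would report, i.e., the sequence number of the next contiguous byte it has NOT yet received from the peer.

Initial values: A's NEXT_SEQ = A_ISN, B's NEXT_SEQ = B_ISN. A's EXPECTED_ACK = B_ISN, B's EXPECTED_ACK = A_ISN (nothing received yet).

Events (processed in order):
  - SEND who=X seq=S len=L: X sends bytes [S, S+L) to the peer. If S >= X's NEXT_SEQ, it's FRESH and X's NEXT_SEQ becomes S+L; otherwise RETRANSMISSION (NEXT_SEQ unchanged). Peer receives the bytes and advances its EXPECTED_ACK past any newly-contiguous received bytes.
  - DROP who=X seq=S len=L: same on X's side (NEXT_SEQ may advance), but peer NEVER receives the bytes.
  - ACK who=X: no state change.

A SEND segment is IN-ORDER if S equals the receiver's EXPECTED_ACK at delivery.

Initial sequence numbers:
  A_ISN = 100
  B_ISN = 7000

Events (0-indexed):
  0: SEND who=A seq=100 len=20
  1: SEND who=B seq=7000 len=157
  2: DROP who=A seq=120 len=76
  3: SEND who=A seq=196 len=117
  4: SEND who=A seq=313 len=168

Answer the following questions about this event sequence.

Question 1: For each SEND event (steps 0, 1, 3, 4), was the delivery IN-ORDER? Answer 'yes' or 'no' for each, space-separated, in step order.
Step 0: SEND seq=100 -> in-order
Step 1: SEND seq=7000 -> in-order
Step 3: SEND seq=196 -> out-of-order
Step 4: SEND seq=313 -> out-of-order

Answer: yes yes no no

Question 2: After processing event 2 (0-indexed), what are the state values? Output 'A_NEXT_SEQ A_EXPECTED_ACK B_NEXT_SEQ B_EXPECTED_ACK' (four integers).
After event 0: A_seq=120 A_ack=7000 B_seq=7000 B_ack=120
After event 1: A_seq=120 A_ack=7157 B_seq=7157 B_ack=120
After event 2: A_seq=196 A_ack=7157 B_seq=7157 B_ack=120

196 7157 7157 120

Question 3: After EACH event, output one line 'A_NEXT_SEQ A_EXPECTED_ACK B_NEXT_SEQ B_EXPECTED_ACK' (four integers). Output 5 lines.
120 7000 7000 120
120 7157 7157 120
196 7157 7157 120
313 7157 7157 120
481 7157 7157 120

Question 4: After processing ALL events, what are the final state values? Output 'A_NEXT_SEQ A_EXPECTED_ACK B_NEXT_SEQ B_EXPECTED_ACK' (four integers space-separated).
After event 0: A_seq=120 A_ack=7000 B_seq=7000 B_ack=120
After event 1: A_seq=120 A_ack=7157 B_seq=7157 B_ack=120
After event 2: A_seq=196 A_ack=7157 B_seq=7157 B_ack=120
After event 3: A_seq=313 A_ack=7157 B_seq=7157 B_ack=120
After event 4: A_seq=481 A_ack=7157 B_seq=7157 B_ack=120

Answer: 481 7157 7157 120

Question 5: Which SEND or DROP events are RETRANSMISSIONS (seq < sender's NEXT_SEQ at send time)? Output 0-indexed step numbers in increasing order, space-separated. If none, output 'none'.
Answer: none

Derivation:
Step 0: SEND seq=100 -> fresh
Step 1: SEND seq=7000 -> fresh
Step 2: DROP seq=120 -> fresh
Step 3: SEND seq=196 -> fresh
Step 4: SEND seq=313 -> fresh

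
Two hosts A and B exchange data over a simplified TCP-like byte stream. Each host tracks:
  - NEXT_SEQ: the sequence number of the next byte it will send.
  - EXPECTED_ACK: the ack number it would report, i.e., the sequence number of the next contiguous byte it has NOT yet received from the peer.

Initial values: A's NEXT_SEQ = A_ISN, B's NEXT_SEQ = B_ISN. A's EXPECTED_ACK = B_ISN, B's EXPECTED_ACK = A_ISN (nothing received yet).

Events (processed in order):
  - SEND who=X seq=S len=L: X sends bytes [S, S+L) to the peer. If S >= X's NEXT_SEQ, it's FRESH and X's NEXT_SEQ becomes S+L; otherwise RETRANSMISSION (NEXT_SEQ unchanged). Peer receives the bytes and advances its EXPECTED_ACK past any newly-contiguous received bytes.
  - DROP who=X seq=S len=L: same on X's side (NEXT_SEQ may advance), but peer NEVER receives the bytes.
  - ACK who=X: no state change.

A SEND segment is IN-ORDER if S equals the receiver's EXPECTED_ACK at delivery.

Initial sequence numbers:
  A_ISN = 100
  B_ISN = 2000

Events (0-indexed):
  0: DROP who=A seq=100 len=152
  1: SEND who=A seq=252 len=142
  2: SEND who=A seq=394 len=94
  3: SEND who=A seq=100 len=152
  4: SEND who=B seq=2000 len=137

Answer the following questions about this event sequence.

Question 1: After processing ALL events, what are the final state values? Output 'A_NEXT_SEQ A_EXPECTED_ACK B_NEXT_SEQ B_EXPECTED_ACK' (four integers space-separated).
After event 0: A_seq=252 A_ack=2000 B_seq=2000 B_ack=100
After event 1: A_seq=394 A_ack=2000 B_seq=2000 B_ack=100
After event 2: A_seq=488 A_ack=2000 B_seq=2000 B_ack=100
After event 3: A_seq=488 A_ack=2000 B_seq=2000 B_ack=488
After event 4: A_seq=488 A_ack=2137 B_seq=2137 B_ack=488

Answer: 488 2137 2137 488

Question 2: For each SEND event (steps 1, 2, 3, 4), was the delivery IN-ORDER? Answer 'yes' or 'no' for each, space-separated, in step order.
Answer: no no yes yes

Derivation:
Step 1: SEND seq=252 -> out-of-order
Step 2: SEND seq=394 -> out-of-order
Step 3: SEND seq=100 -> in-order
Step 4: SEND seq=2000 -> in-order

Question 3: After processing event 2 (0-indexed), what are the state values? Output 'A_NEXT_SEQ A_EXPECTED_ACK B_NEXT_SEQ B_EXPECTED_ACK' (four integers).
After event 0: A_seq=252 A_ack=2000 B_seq=2000 B_ack=100
After event 1: A_seq=394 A_ack=2000 B_seq=2000 B_ack=100
After event 2: A_seq=488 A_ack=2000 B_seq=2000 B_ack=100

488 2000 2000 100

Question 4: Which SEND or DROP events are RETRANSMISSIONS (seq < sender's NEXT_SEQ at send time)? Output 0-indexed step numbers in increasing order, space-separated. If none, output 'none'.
Step 0: DROP seq=100 -> fresh
Step 1: SEND seq=252 -> fresh
Step 2: SEND seq=394 -> fresh
Step 3: SEND seq=100 -> retransmit
Step 4: SEND seq=2000 -> fresh

Answer: 3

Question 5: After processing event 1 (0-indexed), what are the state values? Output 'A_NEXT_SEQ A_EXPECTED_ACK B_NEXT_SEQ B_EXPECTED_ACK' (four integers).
After event 0: A_seq=252 A_ack=2000 B_seq=2000 B_ack=100
After event 1: A_seq=394 A_ack=2000 B_seq=2000 B_ack=100

394 2000 2000 100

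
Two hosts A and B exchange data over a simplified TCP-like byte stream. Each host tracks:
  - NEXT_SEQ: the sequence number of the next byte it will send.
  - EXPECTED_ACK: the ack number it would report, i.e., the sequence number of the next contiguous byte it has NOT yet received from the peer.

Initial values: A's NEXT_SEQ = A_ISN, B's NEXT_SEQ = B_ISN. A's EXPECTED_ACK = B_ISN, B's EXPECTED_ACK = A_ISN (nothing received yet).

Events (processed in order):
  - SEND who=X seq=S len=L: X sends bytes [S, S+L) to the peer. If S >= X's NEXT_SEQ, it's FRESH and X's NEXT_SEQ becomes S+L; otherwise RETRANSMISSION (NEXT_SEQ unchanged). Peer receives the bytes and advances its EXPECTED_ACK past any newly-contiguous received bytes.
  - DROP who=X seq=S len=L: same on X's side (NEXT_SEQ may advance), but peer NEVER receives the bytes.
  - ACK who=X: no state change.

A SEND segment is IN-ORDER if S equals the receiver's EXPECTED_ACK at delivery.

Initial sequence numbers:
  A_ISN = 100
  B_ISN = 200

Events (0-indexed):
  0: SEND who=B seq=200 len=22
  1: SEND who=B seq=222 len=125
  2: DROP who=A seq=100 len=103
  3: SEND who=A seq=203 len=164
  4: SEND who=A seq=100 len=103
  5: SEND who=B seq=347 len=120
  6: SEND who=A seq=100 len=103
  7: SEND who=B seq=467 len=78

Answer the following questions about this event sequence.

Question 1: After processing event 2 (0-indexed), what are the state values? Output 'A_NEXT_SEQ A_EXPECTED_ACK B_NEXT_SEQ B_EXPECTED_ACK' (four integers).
After event 0: A_seq=100 A_ack=222 B_seq=222 B_ack=100
After event 1: A_seq=100 A_ack=347 B_seq=347 B_ack=100
After event 2: A_seq=203 A_ack=347 B_seq=347 B_ack=100

203 347 347 100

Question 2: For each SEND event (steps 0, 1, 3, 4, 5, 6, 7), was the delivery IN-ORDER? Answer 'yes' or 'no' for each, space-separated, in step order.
Step 0: SEND seq=200 -> in-order
Step 1: SEND seq=222 -> in-order
Step 3: SEND seq=203 -> out-of-order
Step 4: SEND seq=100 -> in-order
Step 5: SEND seq=347 -> in-order
Step 6: SEND seq=100 -> out-of-order
Step 7: SEND seq=467 -> in-order

Answer: yes yes no yes yes no yes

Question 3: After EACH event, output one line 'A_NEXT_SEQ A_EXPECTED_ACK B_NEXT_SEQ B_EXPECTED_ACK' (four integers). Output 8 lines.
100 222 222 100
100 347 347 100
203 347 347 100
367 347 347 100
367 347 347 367
367 467 467 367
367 467 467 367
367 545 545 367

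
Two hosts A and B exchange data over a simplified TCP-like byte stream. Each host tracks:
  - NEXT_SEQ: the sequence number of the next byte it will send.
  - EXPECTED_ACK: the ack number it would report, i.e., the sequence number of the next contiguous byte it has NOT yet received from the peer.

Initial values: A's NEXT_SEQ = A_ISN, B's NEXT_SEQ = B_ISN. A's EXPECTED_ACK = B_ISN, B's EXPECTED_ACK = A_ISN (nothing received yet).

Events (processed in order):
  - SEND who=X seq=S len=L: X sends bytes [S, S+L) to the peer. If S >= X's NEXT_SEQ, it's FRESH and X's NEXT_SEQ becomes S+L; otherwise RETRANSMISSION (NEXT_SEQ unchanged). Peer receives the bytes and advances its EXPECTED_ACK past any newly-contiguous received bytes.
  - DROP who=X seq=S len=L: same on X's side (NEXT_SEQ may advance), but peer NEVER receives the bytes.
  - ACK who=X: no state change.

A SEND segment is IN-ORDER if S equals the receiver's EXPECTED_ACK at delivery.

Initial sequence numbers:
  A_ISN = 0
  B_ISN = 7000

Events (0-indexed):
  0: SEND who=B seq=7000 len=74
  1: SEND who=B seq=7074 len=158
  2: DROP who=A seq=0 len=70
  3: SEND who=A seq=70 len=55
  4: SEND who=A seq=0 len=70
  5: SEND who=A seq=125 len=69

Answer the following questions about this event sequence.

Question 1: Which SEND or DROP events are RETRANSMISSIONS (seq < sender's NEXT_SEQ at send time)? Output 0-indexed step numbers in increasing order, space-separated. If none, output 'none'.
Step 0: SEND seq=7000 -> fresh
Step 1: SEND seq=7074 -> fresh
Step 2: DROP seq=0 -> fresh
Step 3: SEND seq=70 -> fresh
Step 4: SEND seq=0 -> retransmit
Step 5: SEND seq=125 -> fresh

Answer: 4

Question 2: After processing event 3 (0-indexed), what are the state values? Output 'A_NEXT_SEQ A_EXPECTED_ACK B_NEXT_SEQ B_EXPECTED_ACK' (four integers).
After event 0: A_seq=0 A_ack=7074 B_seq=7074 B_ack=0
After event 1: A_seq=0 A_ack=7232 B_seq=7232 B_ack=0
After event 2: A_seq=70 A_ack=7232 B_seq=7232 B_ack=0
After event 3: A_seq=125 A_ack=7232 B_seq=7232 B_ack=0

125 7232 7232 0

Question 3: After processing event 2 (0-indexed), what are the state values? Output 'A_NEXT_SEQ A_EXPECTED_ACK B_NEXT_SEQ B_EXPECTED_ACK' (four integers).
After event 0: A_seq=0 A_ack=7074 B_seq=7074 B_ack=0
After event 1: A_seq=0 A_ack=7232 B_seq=7232 B_ack=0
After event 2: A_seq=70 A_ack=7232 B_seq=7232 B_ack=0

70 7232 7232 0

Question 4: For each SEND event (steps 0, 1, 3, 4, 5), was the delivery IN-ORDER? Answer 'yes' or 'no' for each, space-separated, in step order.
Step 0: SEND seq=7000 -> in-order
Step 1: SEND seq=7074 -> in-order
Step 3: SEND seq=70 -> out-of-order
Step 4: SEND seq=0 -> in-order
Step 5: SEND seq=125 -> in-order

Answer: yes yes no yes yes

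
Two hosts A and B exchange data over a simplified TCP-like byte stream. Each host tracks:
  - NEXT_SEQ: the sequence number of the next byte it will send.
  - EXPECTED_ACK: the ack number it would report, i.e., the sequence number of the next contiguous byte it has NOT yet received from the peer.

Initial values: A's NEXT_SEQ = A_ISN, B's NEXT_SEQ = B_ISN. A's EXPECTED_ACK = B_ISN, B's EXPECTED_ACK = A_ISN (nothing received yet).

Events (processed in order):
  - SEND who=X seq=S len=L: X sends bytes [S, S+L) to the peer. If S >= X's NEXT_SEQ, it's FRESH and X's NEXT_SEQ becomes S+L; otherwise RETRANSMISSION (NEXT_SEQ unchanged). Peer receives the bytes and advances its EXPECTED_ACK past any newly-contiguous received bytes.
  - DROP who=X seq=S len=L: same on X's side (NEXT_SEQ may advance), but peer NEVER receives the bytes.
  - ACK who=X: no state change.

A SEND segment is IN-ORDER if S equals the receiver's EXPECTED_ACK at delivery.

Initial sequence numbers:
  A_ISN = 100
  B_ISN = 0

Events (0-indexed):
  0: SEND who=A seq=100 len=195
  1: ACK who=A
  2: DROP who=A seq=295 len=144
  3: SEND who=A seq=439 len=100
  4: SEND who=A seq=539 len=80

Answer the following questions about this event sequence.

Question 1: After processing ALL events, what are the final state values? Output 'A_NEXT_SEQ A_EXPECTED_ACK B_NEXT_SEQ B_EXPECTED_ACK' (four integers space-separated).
Answer: 619 0 0 295

Derivation:
After event 0: A_seq=295 A_ack=0 B_seq=0 B_ack=295
After event 1: A_seq=295 A_ack=0 B_seq=0 B_ack=295
After event 2: A_seq=439 A_ack=0 B_seq=0 B_ack=295
After event 3: A_seq=539 A_ack=0 B_seq=0 B_ack=295
After event 4: A_seq=619 A_ack=0 B_seq=0 B_ack=295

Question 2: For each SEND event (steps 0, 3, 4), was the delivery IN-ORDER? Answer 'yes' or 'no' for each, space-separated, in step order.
Answer: yes no no

Derivation:
Step 0: SEND seq=100 -> in-order
Step 3: SEND seq=439 -> out-of-order
Step 4: SEND seq=539 -> out-of-order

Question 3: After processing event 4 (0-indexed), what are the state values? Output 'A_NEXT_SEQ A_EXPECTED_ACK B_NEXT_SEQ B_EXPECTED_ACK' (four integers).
After event 0: A_seq=295 A_ack=0 B_seq=0 B_ack=295
After event 1: A_seq=295 A_ack=0 B_seq=0 B_ack=295
After event 2: A_seq=439 A_ack=0 B_seq=0 B_ack=295
After event 3: A_seq=539 A_ack=0 B_seq=0 B_ack=295
After event 4: A_seq=619 A_ack=0 B_seq=0 B_ack=295

619 0 0 295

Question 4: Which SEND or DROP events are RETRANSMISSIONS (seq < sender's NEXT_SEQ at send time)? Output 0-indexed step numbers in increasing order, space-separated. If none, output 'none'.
Answer: none

Derivation:
Step 0: SEND seq=100 -> fresh
Step 2: DROP seq=295 -> fresh
Step 3: SEND seq=439 -> fresh
Step 4: SEND seq=539 -> fresh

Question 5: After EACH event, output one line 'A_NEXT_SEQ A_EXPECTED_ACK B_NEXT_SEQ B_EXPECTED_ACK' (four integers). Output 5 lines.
295 0 0 295
295 0 0 295
439 0 0 295
539 0 0 295
619 0 0 295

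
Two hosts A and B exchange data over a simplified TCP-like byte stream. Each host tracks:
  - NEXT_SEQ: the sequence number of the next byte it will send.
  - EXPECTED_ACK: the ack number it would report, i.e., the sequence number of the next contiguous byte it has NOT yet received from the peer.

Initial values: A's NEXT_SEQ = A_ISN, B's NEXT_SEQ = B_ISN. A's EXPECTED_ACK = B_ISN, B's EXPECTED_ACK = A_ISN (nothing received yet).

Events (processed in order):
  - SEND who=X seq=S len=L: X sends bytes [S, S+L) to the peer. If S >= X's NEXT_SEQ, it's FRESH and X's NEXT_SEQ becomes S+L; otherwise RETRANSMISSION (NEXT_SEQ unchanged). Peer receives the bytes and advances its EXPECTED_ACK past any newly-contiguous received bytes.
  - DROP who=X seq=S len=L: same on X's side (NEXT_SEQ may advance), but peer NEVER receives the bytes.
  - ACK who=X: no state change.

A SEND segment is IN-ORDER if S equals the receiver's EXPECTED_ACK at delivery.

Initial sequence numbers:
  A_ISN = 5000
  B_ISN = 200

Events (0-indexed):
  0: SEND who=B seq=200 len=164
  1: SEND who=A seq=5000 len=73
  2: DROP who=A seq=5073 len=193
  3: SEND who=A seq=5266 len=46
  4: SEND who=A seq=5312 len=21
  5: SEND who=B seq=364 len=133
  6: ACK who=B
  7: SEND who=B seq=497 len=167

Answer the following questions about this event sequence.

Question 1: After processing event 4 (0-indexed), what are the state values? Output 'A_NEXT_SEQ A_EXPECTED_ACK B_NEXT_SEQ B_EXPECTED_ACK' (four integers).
After event 0: A_seq=5000 A_ack=364 B_seq=364 B_ack=5000
After event 1: A_seq=5073 A_ack=364 B_seq=364 B_ack=5073
After event 2: A_seq=5266 A_ack=364 B_seq=364 B_ack=5073
After event 3: A_seq=5312 A_ack=364 B_seq=364 B_ack=5073
After event 4: A_seq=5333 A_ack=364 B_seq=364 B_ack=5073

5333 364 364 5073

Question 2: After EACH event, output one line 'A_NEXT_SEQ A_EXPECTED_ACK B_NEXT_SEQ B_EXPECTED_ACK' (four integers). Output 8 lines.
5000 364 364 5000
5073 364 364 5073
5266 364 364 5073
5312 364 364 5073
5333 364 364 5073
5333 497 497 5073
5333 497 497 5073
5333 664 664 5073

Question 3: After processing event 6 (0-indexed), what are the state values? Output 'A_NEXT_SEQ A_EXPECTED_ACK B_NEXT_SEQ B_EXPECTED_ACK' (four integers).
After event 0: A_seq=5000 A_ack=364 B_seq=364 B_ack=5000
After event 1: A_seq=5073 A_ack=364 B_seq=364 B_ack=5073
After event 2: A_seq=5266 A_ack=364 B_seq=364 B_ack=5073
After event 3: A_seq=5312 A_ack=364 B_seq=364 B_ack=5073
After event 4: A_seq=5333 A_ack=364 B_seq=364 B_ack=5073
After event 5: A_seq=5333 A_ack=497 B_seq=497 B_ack=5073
After event 6: A_seq=5333 A_ack=497 B_seq=497 B_ack=5073

5333 497 497 5073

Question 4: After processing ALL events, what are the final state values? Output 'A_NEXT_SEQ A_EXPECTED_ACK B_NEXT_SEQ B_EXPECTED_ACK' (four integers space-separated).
After event 0: A_seq=5000 A_ack=364 B_seq=364 B_ack=5000
After event 1: A_seq=5073 A_ack=364 B_seq=364 B_ack=5073
After event 2: A_seq=5266 A_ack=364 B_seq=364 B_ack=5073
After event 3: A_seq=5312 A_ack=364 B_seq=364 B_ack=5073
After event 4: A_seq=5333 A_ack=364 B_seq=364 B_ack=5073
After event 5: A_seq=5333 A_ack=497 B_seq=497 B_ack=5073
After event 6: A_seq=5333 A_ack=497 B_seq=497 B_ack=5073
After event 7: A_seq=5333 A_ack=664 B_seq=664 B_ack=5073

Answer: 5333 664 664 5073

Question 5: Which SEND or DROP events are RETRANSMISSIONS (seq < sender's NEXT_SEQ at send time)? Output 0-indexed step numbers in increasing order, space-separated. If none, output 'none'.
Step 0: SEND seq=200 -> fresh
Step 1: SEND seq=5000 -> fresh
Step 2: DROP seq=5073 -> fresh
Step 3: SEND seq=5266 -> fresh
Step 4: SEND seq=5312 -> fresh
Step 5: SEND seq=364 -> fresh
Step 7: SEND seq=497 -> fresh

Answer: none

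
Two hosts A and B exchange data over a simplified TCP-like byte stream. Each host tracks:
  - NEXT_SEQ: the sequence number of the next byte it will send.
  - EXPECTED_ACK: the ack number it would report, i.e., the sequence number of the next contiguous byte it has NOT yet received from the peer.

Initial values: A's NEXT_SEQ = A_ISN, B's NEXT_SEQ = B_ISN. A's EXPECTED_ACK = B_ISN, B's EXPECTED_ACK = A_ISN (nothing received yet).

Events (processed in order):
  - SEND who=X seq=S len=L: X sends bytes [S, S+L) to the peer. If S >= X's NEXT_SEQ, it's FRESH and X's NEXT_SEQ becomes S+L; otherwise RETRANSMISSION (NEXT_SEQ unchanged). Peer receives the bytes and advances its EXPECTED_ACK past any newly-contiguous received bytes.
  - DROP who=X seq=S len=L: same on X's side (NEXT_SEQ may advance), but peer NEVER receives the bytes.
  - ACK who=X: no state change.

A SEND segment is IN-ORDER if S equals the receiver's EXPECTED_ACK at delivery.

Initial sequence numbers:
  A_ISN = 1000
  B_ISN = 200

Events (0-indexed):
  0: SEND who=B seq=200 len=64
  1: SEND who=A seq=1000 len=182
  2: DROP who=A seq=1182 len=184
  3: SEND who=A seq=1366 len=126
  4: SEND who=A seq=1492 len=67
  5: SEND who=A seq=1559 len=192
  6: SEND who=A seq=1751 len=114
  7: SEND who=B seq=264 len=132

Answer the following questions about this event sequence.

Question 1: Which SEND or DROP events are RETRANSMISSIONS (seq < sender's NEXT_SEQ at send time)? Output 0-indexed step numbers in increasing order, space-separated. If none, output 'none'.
Step 0: SEND seq=200 -> fresh
Step 1: SEND seq=1000 -> fresh
Step 2: DROP seq=1182 -> fresh
Step 3: SEND seq=1366 -> fresh
Step 4: SEND seq=1492 -> fresh
Step 5: SEND seq=1559 -> fresh
Step 6: SEND seq=1751 -> fresh
Step 7: SEND seq=264 -> fresh

Answer: none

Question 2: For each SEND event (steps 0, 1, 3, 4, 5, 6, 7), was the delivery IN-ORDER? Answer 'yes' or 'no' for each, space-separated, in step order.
Step 0: SEND seq=200 -> in-order
Step 1: SEND seq=1000 -> in-order
Step 3: SEND seq=1366 -> out-of-order
Step 4: SEND seq=1492 -> out-of-order
Step 5: SEND seq=1559 -> out-of-order
Step 6: SEND seq=1751 -> out-of-order
Step 7: SEND seq=264 -> in-order

Answer: yes yes no no no no yes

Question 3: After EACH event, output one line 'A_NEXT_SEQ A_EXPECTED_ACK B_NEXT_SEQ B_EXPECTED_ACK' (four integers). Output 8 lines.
1000 264 264 1000
1182 264 264 1182
1366 264 264 1182
1492 264 264 1182
1559 264 264 1182
1751 264 264 1182
1865 264 264 1182
1865 396 396 1182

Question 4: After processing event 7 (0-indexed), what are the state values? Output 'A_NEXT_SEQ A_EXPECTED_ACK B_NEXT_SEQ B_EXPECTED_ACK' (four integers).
After event 0: A_seq=1000 A_ack=264 B_seq=264 B_ack=1000
After event 1: A_seq=1182 A_ack=264 B_seq=264 B_ack=1182
After event 2: A_seq=1366 A_ack=264 B_seq=264 B_ack=1182
After event 3: A_seq=1492 A_ack=264 B_seq=264 B_ack=1182
After event 4: A_seq=1559 A_ack=264 B_seq=264 B_ack=1182
After event 5: A_seq=1751 A_ack=264 B_seq=264 B_ack=1182
After event 6: A_seq=1865 A_ack=264 B_seq=264 B_ack=1182
After event 7: A_seq=1865 A_ack=396 B_seq=396 B_ack=1182

1865 396 396 1182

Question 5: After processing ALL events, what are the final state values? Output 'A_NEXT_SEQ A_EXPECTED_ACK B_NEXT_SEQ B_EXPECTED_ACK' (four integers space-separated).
After event 0: A_seq=1000 A_ack=264 B_seq=264 B_ack=1000
After event 1: A_seq=1182 A_ack=264 B_seq=264 B_ack=1182
After event 2: A_seq=1366 A_ack=264 B_seq=264 B_ack=1182
After event 3: A_seq=1492 A_ack=264 B_seq=264 B_ack=1182
After event 4: A_seq=1559 A_ack=264 B_seq=264 B_ack=1182
After event 5: A_seq=1751 A_ack=264 B_seq=264 B_ack=1182
After event 6: A_seq=1865 A_ack=264 B_seq=264 B_ack=1182
After event 7: A_seq=1865 A_ack=396 B_seq=396 B_ack=1182

Answer: 1865 396 396 1182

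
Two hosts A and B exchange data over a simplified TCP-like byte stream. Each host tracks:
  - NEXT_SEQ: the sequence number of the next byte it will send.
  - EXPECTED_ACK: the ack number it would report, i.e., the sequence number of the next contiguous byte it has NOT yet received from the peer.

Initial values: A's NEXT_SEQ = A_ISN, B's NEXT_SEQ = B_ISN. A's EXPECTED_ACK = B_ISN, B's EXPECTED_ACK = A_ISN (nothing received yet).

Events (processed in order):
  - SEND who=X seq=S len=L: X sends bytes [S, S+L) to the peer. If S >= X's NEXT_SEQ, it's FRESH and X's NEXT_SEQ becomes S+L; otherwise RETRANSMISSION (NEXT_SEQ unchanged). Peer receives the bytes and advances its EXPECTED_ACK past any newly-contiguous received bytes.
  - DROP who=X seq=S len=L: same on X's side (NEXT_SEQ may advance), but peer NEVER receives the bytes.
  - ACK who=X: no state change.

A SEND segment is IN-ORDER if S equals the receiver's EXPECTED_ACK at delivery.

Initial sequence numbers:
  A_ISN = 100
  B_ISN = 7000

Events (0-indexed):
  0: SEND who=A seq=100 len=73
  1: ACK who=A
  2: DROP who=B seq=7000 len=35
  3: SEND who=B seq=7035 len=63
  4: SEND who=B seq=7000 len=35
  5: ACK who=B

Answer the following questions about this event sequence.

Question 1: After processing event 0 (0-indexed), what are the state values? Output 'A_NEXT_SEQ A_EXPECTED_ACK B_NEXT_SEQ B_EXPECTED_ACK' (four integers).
After event 0: A_seq=173 A_ack=7000 B_seq=7000 B_ack=173

173 7000 7000 173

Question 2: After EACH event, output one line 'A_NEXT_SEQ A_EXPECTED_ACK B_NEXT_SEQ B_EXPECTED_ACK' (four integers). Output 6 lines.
173 7000 7000 173
173 7000 7000 173
173 7000 7035 173
173 7000 7098 173
173 7098 7098 173
173 7098 7098 173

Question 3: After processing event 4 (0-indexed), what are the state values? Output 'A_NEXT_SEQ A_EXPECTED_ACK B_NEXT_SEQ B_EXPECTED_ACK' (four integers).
After event 0: A_seq=173 A_ack=7000 B_seq=7000 B_ack=173
After event 1: A_seq=173 A_ack=7000 B_seq=7000 B_ack=173
After event 2: A_seq=173 A_ack=7000 B_seq=7035 B_ack=173
After event 3: A_seq=173 A_ack=7000 B_seq=7098 B_ack=173
After event 4: A_seq=173 A_ack=7098 B_seq=7098 B_ack=173

173 7098 7098 173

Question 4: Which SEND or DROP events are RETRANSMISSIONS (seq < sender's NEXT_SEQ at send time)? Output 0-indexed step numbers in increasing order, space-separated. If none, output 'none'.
Answer: 4

Derivation:
Step 0: SEND seq=100 -> fresh
Step 2: DROP seq=7000 -> fresh
Step 3: SEND seq=7035 -> fresh
Step 4: SEND seq=7000 -> retransmit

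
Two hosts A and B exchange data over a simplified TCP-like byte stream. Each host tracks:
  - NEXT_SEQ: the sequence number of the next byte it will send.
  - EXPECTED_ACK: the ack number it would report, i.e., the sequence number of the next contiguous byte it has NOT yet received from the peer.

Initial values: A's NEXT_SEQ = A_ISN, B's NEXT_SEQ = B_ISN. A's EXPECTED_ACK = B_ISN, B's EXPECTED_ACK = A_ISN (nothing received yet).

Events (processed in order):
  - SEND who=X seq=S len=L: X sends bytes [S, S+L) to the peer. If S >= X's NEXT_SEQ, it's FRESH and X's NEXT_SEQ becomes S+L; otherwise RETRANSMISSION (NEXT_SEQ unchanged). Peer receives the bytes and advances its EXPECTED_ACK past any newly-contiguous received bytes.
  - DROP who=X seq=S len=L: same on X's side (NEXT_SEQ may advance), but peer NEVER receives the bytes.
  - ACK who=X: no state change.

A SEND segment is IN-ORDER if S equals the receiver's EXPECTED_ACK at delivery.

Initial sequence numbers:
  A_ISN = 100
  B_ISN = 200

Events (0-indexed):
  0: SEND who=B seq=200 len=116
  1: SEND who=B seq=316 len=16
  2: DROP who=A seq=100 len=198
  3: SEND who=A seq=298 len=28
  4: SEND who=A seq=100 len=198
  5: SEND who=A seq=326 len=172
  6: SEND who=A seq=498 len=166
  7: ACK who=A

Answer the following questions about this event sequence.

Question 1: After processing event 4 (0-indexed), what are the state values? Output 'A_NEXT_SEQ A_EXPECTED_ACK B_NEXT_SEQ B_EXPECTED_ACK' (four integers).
After event 0: A_seq=100 A_ack=316 B_seq=316 B_ack=100
After event 1: A_seq=100 A_ack=332 B_seq=332 B_ack=100
After event 2: A_seq=298 A_ack=332 B_seq=332 B_ack=100
After event 3: A_seq=326 A_ack=332 B_seq=332 B_ack=100
After event 4: A_seq=326 A_ack=332 B_seq=332 B_ack=326

326 332 332 326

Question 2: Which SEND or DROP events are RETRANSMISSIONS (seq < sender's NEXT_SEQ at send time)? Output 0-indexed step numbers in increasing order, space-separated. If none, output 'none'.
Answer: 4

Derivation:
Step 0: SEND seq=200 -> fresh
Step 1: SEND seq=316 -> fresh
Step 2: DROP seq=100 -> fresh
Step 3: SEND seq=298 -> fresh
Step 4: SEND seq=100 -> retransmit
Step 5: SEND seq=326 -> fresh
Step 6: SEND seq=498 -> fresh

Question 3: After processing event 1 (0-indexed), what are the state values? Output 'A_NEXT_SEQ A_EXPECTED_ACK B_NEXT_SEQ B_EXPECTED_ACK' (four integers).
After event 0: A_seq=100 A_ack=316 B_seq=316 B_ack=100
After event 1: A_seq=100 A_ack=332 B_seq=332 B_ack=100

100 332 332 100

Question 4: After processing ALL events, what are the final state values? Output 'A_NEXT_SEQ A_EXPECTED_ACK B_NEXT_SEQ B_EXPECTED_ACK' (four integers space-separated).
Answer: 664 332 332 664

Derivation:
After event 0: A_seq=100 A_ack=316 B_seq=316 B_ack=100
After event 1: A_seq=100 A_ack=332 B_seq=332 B_ack=100
After event 2: A_seq=298 A_ack=332 B_seq=332 B_ack=100
After event 3: A_seq=326 A_ack=332 B_seq=332 B_ack=100
After event 4: A_seq=326 A_ack=332 B_seq=332 B_ack=326
After event 5: A_seq=498 A_ack=332 B_seq=332 B_ack=498
After event 6: A_seq=664 A_ack=332 B_seq=332 B_ack=664
After event 7: A_seq=664 A_ack=332 B_seq=332 B_ack=664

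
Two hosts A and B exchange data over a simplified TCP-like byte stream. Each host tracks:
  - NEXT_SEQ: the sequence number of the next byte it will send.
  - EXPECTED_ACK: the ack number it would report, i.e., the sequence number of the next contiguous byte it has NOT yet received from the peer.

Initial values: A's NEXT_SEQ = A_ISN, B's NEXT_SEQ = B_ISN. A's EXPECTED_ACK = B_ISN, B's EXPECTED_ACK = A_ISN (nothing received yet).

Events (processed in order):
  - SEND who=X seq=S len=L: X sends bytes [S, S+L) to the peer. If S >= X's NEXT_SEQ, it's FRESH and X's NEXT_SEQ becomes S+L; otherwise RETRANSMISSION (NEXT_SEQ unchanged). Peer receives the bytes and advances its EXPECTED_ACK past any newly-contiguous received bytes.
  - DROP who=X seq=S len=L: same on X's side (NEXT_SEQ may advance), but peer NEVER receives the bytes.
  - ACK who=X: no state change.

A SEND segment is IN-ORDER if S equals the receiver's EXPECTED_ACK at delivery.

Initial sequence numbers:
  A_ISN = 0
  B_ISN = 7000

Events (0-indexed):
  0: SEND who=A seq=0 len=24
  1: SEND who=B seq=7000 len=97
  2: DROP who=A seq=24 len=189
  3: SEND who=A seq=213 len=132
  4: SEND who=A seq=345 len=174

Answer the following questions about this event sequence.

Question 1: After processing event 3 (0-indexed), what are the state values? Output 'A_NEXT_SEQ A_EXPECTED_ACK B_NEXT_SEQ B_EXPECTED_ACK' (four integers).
After event 0: A_seq=24 A_ack=7000 B_seq=7000 B_ack=24
After event 1: A_seq=24 A_ack=7097 B_seq=7097 B_ack=24
After event 2: A_seq=213 A_ack=7097 B_seq=7097 B_ack=24
After event 3: A_seq=345 A_ack=7097 B_seq=7097 B_ack=24

345 7097 7097 24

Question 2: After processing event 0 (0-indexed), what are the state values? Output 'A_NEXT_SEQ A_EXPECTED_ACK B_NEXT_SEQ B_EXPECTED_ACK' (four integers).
After event 0: A_seq=24 A_ack=7000 B_seq=7000 B_ack=24

24 7000 7000 24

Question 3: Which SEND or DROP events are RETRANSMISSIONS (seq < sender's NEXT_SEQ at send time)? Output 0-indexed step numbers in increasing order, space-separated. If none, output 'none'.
Answer: none

Derivation:
Step 0: SEND seq=0 -> fresh
Step 1: SEND seq=7000 -> fresh
Step 2: DROP seq=24 -> fresh
Step 3: SEND seq=213 -> fresh
Step 4: SEND seq=345 -> fresh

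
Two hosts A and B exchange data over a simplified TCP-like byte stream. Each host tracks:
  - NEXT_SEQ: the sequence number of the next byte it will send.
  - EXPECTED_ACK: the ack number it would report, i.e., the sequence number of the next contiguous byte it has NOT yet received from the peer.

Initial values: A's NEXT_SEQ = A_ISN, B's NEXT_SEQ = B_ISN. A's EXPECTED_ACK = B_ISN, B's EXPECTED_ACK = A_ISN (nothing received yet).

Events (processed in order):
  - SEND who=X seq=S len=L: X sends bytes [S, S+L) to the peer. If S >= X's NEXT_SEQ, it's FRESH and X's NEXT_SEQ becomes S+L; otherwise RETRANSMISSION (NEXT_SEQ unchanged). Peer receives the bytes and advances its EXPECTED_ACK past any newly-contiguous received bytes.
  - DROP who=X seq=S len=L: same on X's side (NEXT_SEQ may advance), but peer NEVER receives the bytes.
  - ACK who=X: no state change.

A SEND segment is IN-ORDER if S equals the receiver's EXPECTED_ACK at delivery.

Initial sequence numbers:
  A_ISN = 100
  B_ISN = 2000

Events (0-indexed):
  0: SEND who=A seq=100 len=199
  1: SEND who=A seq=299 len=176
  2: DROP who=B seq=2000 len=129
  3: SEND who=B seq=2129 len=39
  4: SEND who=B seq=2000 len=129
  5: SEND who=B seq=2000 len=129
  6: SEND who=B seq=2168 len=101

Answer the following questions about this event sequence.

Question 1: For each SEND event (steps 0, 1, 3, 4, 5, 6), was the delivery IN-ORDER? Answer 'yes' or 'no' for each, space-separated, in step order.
Answer: yes yes no yes no yes

Derivation:
Step 0: SEND seq=100 -> in-order
Step 1: SEND seq=299 -> in-order
Step 3: SEND seq=2129 -> out-of-order
Step 4: SEND seq=2000 -> in-order
Step 5: SEND seq=2000 -> out-of-order
Step 6: SEND seq=2168 -> in-order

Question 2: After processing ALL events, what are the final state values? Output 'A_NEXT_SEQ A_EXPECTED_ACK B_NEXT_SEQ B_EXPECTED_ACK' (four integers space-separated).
Answer: 475 2269 2269 475

Derivation:
After event 0: A_seq=299 A_ack=2000 B_seq=2000 B_ack=299
After event 1: A_seq=475 A_ack=2000 B_seq=2000 B_ack=475
After event 2: A_seq=475 A_ack=2000 B_seq=2129 B_ack=475
After event 3: A_seq=475 A_ack=2000 B_seq=2168 B_ack=475
After event 4: A_seq=475 A_ack=2168 B_seq=2168 B_ack=475
After event 5: A_seq=475 A_ack=2168 B_seq=2168 B_ack=475
After event 6: A_seq=475 A_ack=2269 B_seq=2269 B_ack=475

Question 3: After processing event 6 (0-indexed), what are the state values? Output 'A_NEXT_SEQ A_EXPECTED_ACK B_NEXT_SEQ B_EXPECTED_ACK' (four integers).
After event 0: A_seq=299 A_ack=2000 B_seq=2000 B_ack=299
After event 1: A_seq=475 A_ack=2000 B_seq=2000 B_ack=475
After event 2: A_seq=475 A_ack=2000 B_seq=2129 B_ack=475
After event 3: A_seq=475 A_ack=2000 B_seq=2168 B_ack=475
After event 4: A_seq=475 A_ack=2168 B_seq=2168 B_ack=475
After event 5: A_seq=475 A_ack=2168 B_seq=2168 B_ack=475
After event 6: A_seq=475 A_ack=2269 B_seq=2269 B_ack=475

475 2269 2269 475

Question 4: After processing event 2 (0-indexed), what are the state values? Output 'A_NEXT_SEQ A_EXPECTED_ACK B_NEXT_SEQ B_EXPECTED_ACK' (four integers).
After event 0: A_seq=299 A_ack=2000 B_seq=2000 B_ack=299
After event 1: A_seq=475 A_ack=2000 B_seq=2000 B_ack=475
After event 2: A_seq=475 A_ack=2000 B_seq=2129 B_ack=475

475 2000 2129 475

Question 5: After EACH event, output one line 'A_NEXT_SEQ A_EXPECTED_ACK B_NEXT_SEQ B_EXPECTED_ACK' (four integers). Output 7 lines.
299 2000 2000 299
475 2000 2000 475
475 2000 2129 475
475 2000 2168 475
475 2168 2168 475
475 2168 2168 475
475 2269 2269 475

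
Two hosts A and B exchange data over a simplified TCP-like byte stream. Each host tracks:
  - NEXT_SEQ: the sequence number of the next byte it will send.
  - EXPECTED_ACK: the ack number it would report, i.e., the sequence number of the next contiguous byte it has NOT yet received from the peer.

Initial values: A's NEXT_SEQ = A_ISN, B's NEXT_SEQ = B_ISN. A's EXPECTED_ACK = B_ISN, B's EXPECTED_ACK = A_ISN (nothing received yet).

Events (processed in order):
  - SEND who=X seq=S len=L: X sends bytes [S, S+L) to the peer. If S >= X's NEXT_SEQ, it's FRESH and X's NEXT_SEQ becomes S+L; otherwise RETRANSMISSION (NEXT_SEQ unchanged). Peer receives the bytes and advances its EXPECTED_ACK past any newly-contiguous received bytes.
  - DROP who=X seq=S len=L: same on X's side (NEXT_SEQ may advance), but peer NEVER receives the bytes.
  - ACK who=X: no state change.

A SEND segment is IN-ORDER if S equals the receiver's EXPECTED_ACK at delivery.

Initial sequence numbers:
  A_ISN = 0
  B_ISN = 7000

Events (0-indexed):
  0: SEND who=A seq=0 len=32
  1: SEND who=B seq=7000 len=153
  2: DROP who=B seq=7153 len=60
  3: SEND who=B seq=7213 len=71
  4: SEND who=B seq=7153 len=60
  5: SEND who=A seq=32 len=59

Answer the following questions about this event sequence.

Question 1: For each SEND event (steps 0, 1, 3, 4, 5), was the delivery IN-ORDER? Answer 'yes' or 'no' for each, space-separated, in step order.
Step 0: SEND seq=0 -> in-order
Step 1: SEND seq=7000 -> in-order
Step 3: SEND seq=7213 -> out-of-order
Step 4: SEND seq=7153 -> in-order
Step 5: SEND seq=32 -> in-order

Answer: yes yes no yes yes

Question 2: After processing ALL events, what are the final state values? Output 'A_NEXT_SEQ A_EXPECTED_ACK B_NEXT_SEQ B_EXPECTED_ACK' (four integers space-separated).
After event 0: A_seq=32 A_ack=7000 B_seq=7000 B_ack=32
After event 1: A_seq=32 A_ack=7153 B_seq=7153 B_ack=32
After event 2: A_seq=32 A_ack=7153 B_seq=7213 B_ack=32
After event 3: A_seq=32 A_ack=7153 B_seq=7284 B_ack=32
After event 4: A_seq=32 A_ack=7284 B_seq=7284 B_ack=32
After event 5: A_seq=91 A_ack=7284 B_seq=7284 B_ack=91

Answer: 91 7284 7284 91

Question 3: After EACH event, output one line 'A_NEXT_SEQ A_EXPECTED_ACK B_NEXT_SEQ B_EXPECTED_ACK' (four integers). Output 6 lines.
32 7000 7000 32
32 7153 7153 32
32 7153 7213 32
32 7153 7284 32
32 7284 7284 32
91 7284 7284 91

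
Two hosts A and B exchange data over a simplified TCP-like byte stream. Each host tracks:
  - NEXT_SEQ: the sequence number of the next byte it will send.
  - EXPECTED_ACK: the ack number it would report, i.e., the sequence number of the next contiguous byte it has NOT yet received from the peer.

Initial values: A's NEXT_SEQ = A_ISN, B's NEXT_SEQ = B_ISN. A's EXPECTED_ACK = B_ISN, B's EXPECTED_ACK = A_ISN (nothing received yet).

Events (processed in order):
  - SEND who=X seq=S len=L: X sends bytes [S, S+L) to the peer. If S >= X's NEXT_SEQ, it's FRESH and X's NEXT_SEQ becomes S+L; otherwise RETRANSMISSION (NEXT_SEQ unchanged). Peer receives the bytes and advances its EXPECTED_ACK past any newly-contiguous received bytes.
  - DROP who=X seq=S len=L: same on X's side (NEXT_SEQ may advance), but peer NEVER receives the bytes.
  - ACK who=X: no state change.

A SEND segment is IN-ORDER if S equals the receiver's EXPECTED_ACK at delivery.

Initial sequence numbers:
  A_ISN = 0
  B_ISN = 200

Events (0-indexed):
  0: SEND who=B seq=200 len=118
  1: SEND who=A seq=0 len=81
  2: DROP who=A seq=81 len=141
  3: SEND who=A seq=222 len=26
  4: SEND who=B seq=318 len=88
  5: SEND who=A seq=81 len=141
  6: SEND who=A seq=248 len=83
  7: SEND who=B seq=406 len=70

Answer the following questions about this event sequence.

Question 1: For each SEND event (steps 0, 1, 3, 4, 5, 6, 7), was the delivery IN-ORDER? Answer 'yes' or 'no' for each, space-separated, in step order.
Answer: yes yes no yes yes yes yes

Derivation:
Step 0: SEND seq=200 -> in-order
Step 1: SEND seq=0 -> in-order
Step 3: SEND seq=222 -> out-of-order
Step 4: SEND seq=318 -> in-order
Step 5: SEND seq=81 -> in-order
Step 6: SEND seq=248 -> in-order
Step 7: SEND seq=406 -> in-order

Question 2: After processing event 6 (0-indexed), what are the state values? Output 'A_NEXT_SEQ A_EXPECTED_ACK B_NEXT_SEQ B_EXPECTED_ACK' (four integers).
After event 0: A_seq=0 A_ack=318 B_seq=318 B_ack=0
After event 1: A_seq=81 A_ack=318 B_seq=318 B_ack=81
After event 2: A_seq=222 A_ack=318 B_seq=318 B_ack=81
After event 3: A_seq=248 A_ack=318 B_seq=318 B_ack=81
After event 4: A_seq=248 A_ack=406 B_seq=406 B_ack=81
After event 5: A_seq=248 A_ack=406 B_seq=406 B_ack=248
After event 6: A_seq=331 A_ack=406 B_seq=406 B_ack=331

331 406 406 331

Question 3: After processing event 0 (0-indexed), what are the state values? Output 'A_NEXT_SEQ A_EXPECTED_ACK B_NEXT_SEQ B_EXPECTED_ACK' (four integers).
After event 0: A_seq=0 A_ack=318 B_seq=318 B_ack=0

0 318 318 0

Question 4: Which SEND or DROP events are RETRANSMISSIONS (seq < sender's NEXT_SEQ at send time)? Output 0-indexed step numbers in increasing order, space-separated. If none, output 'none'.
Answer: 5

Derivation:
Step 0: SEND seq=200 -> fresh
Step 1: SEND seq=0 -> fresh
Step 2: DROP seq=81 -> fresh
Step 3: SEND seq=222 -> fresh
Step 4: SEND seq=318 -> fresh
Step 5: SEND seq=81 -> retransmit
Step 6: SEND seq=248 -> fresh
Step 7: SEND seq=406 -> fresh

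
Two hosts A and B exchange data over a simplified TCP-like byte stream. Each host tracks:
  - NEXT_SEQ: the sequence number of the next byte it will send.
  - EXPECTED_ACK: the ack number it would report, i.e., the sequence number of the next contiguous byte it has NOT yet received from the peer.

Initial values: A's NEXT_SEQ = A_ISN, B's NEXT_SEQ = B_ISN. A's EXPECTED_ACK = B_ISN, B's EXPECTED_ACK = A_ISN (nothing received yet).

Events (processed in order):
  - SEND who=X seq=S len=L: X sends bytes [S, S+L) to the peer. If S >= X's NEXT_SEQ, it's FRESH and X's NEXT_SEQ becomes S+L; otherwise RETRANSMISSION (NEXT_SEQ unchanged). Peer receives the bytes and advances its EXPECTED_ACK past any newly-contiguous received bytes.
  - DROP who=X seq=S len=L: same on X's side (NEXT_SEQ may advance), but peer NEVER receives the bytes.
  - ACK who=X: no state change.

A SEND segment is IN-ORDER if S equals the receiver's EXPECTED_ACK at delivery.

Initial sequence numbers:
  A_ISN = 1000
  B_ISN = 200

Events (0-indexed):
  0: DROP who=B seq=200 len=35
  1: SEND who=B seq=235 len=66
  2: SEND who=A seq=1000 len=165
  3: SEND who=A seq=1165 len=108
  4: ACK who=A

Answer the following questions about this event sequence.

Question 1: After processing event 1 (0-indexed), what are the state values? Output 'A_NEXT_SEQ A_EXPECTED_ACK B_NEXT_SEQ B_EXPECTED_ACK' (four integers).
After event 0: A_seq=1000 A_ack=200 B_seq=235 B_ack=1000
After event 1: A_seq=1000 A_ack=200 B_seq=301 B_ack=1000

1000 200 301 1000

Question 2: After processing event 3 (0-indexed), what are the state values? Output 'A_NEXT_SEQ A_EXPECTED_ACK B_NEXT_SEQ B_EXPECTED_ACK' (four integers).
After event 0: A_seq=1000 A_ack=200 B_seq=235 B_ack=1000
After event 1: A_seq=1000 A_ack=200 B_seq=301 B_ack=1000
After event 2: A_seq=1165 A_ack=200 B_seq=301 B_ack=1165
After event 3: A_seq=1273 A_ack=200 B_seq=301 B_ack=1273

1273 200 301 1273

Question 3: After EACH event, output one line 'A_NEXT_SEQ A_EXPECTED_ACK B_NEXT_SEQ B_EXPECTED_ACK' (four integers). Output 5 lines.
1000 200 235 1000
1000 200 301 1000
1165 200 301 1165
1273 200 301 1273
1273 200 301 1273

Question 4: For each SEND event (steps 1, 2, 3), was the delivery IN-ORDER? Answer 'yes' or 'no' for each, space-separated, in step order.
Answer: no yes yes

Derivation:
Step 1: SEND seq=235 -> out-of-order
Step 2: SEND seq=1000 -> in-order
Step 3: SEND seq=1165 -> in-order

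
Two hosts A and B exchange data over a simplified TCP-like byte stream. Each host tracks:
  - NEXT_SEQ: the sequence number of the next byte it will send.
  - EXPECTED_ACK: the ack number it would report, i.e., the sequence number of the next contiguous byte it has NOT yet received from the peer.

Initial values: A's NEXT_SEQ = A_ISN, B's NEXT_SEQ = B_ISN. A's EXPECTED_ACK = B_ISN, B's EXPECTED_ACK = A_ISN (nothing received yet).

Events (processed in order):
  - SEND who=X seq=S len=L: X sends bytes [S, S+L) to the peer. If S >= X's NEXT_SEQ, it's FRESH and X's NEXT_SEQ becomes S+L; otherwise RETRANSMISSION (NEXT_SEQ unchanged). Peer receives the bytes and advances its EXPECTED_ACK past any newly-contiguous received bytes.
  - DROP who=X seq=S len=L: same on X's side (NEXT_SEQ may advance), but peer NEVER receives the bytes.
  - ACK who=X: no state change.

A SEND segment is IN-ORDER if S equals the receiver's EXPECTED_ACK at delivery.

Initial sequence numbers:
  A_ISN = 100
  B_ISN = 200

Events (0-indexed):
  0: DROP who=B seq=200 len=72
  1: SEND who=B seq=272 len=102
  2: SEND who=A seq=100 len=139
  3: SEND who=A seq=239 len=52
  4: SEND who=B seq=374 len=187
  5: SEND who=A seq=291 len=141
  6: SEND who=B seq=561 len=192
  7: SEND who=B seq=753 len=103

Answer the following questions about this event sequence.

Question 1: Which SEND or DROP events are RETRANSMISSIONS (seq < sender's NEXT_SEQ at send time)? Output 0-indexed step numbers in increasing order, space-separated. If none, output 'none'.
Answer: none

Derivation:
Step 0: DROP seq=200 -> fresh
Step 1: SEND seq=272 -> fresh
Step 2: SEND seq=100 -> fresh
Step 3: SEND seq=239 -> fresh
Step 4: SEND seq=374 -> fresh
Step 5: SEND seq=291 -> fresh
Step 6: SEND seq=561 -> fresh
Step 7: SEND seq=753 -> fresh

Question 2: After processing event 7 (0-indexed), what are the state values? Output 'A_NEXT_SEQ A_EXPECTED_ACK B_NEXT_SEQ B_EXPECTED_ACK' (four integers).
After event 0: A_seq=100 A_ack=200 B_seq=272 B_ack=100
After event 1: A_seq=100 A_ack=200 B_seq=374 B_ack=100
After event 2: A_seq=239 A_ack=200 B_seq=374 B_ack=239
After event 3: A_seq=291 A_ack=200 B_seq=374 B_ack=291
After event 4: A_seq=291 A_ack=200 B_seq=561 B_ack=291
After event 5: A_seq=432 A_ack=200 B_seq=561 B_ack=432
After event 6: A_seq=432 A_ack=200 B_seq=753 B_ack=432
After event 7: A_seq=432 A_ack=200 B_seq=856 B_ack=432

432 200 856 432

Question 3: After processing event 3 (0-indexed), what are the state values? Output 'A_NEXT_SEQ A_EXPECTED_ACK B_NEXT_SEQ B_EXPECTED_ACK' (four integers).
After event 0: A_seq=100 A_ack=200 B_seq=272 B_ack=100
After event 1: A_seq=100 A_ack=200 B_seq=374 B_ack=100
After event 2: A_seq=239 A_ack=200 B_seq=374 B_ack=239
After event 3: A_seq=291 A_ack=200 B_seq=374 B_ack=291

291 200 374 291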